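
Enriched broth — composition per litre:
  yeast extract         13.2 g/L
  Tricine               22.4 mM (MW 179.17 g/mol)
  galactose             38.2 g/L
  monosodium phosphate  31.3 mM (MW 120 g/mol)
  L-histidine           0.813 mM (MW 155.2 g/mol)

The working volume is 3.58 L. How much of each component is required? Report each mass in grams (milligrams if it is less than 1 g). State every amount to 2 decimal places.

Working volume: 3.58 L.
yeast extract: 13.2 g/L × 3.58 L = 47.26 g
Tricine: 22.4 mmol/L × 179.17 g/mol × 3.58 L ÷ 1000 = 14.37 g
galactose: 38.2 g/L × 3.58 L = 136.76 g
monosodium phosphate: 31.3 mmol/L × 120 g/mol × 3.58 L ÷ 1000 = 13.45 g
L-histidine: 0.813 mmol/L × 155.2 mg/mmol × 3.58 L = 451.72 mg

yeast extract 47.26 g; Tricine 14.37 g; galactose 136.76 g; monosodium phosphate 13.45 g; L-histidine 451.72 mg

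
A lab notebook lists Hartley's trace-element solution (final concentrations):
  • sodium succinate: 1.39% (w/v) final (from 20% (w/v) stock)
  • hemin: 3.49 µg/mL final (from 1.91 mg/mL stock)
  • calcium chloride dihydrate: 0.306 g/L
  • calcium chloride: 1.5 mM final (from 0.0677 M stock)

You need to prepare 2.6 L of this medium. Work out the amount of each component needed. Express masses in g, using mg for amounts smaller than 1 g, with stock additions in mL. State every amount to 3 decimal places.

Scale factor relative to 1 L: 2.6.
sodium succinate: V = C2·V2/C1 = 1.39% ÷ 20% × 2600 mL = 180.700 mL
hemin: dilute stock: 3.49 µg/mL × 2600 mL ÷ 1910 µg/mL = 4.751 mL
calcium chloride dihydrate: 0.306 g/L × 2.6 L = 0.7956 g = 795.600 mg
calcium chloride: C1V1 = C2V2 → 1.5 mM × 2600 mL ÷ 67.7 mM = 57.607 mL

sodium succinate 180.700 mL; hemin 4.751 mL; calcium chloride dihydrate 795.600 mg; calcium chloride 57.607 mL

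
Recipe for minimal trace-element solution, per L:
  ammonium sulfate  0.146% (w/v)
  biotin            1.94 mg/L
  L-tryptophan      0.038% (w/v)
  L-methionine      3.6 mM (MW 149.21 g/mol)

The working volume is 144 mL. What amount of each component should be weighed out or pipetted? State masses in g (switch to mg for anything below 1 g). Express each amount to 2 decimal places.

Target volume = 144 mL = 0.144 L.
ammonium sulfate: 0.146% w/v = 1.46 g/L → 1.46 × 0.144 L = 0.21024 g = 210.24 mg
biotin: 1.94 mg/L × 0.144 L = 0.28 mg
L-tryptophan: 0.038 g per 100 mL × 144 mL ÷ 100 = 0.05472 g = 54.72 mg
L-methionine: 3.6 mmol/L × 149.21 mg/mmol × 0.144 L = 77.35 mg

ammonium sulfate 210.24 mg; biotin 0.28 mg; L-tryptophan 54.72 mg; L-methionine 77.35 mg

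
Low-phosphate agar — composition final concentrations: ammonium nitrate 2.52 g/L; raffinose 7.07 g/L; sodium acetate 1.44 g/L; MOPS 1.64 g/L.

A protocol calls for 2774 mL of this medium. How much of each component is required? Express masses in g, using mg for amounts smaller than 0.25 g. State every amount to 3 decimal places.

Scale factor relative to 1 L: 2.774.
ammonium nitrate: 2.52 g/L × 2.774 L = 6.990 g
raffinose: 7.07 g/L × 2.774 L = 19.612 g
sodium acetate: 1.44 g/L × 2.774 L = 3.995 g
MOPS: 1.64 g/L × 2.774 L = 4.549 g

ammonium nitrate 6.990 g; raffinose 19.612 g; sodium acetate 3.995 g; MOPS 4.549 g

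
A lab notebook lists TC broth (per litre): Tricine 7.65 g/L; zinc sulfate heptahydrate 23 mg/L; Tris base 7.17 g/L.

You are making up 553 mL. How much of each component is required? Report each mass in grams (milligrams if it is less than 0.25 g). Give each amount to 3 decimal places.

Scale factor relative to 1 L: 0.553.
Tricine: 7.65 g/L × 0.553 L = 4.230 g
zinc sulfate heptahydrate: 23 mg/L × 0.553 L = 12.719 mg
Tris base: 7.17 g/L × 0.553 L = 3.965 g

Tricine 4.230 g; zinc sulfate heptahydrate 12.719 mg; Tris base 3.965 g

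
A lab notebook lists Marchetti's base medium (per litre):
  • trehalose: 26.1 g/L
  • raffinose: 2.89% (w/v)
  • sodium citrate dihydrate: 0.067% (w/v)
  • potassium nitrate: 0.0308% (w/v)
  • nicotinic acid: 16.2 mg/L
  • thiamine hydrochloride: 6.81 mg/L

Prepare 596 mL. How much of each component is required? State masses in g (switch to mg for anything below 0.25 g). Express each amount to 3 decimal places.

Scale factor relative to 1 L: 0.596.
trehalose: 26.1 g/L × 0.596 L = 15.556 g
raffinose: 2.89% w/v = 28.9 g/L → 28.9 × 0.596 L = 17.224 g
sodium citrate dihydrate: 0.067 g per 100 mL × 596 mL ÷ 100 = 0.399 g
potassium nitrate: 0.0308 g per 100 mL × 596 mL ÷ 100 = 0.183568 g = 183.568 mg
nicotinic acid: 16.2 mg/L × 0.596 L = 9.655 mg
thiamine hydrochloride: 6.81 mg/L × 0.596 L = 4.059 mg

trehalose 15.556 g; raffinose 17.224 g; sodium citrate dihydrate 0.399 g; potassium nitrate 183.568 mg; nicotinic acid 9.655 mg; thiamine hydrochloride 4.059 mg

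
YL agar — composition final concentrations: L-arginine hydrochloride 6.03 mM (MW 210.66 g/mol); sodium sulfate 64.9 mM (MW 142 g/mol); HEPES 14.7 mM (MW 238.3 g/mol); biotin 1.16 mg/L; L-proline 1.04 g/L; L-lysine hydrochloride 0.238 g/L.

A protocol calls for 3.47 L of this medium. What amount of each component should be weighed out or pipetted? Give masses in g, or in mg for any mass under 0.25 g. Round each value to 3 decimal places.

L-arginine hydrochloride 4.408 g; sodium sulfate 31.979 g; HEPES 12.155 g; biotin 4.025 mg; L-proline 3.609 g; L-lysine hydrochloride 0.826 g

Working volume: 3.47 L.
L-arginine hydrochloride: 6.03 mmol/L × 210.66 g/mol × 3.47 L ÷ 1000 = 4.408 g
sodium sulfate: 64.9 mmol/L × 142 g/mol × 3.47 L ÷ 1000 = 31.979 g
HEPES: 14.7 mmol/L × 238.3 g/mol × 3.47 L ÷ 1000 = 12.155 g
biotin: 1.16 mg/L × 3.47 L = 4.025 mg
L-proline: 1.04 g/L × 3.47 L = 3.609 g
L-lysine hydrochloride: 0.238 g/L × 3.47 L = 0.826 g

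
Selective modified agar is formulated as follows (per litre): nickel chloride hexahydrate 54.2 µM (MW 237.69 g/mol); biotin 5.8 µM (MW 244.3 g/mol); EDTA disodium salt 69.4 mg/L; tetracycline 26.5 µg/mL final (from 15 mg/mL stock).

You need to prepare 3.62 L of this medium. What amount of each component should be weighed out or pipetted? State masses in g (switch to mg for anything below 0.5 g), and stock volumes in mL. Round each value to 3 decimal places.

nickel chloride hexahydrate 46.636 mg; biotin 5.129 mg; EDTA disodium salt 251.228 mg; tetracycline 6.395 mL

Working volume: 3.62 L.
nickel chloride hexahydrate: 54.2 µmol/L × 237.69 g/mol × 3.62 L ÷ 1000 = 46.636 mg
biotin: 5.8 µmol/L × 244.3 g/mol × 3.62 L ÷ 1000 = 5.129 mg
EDTA disodium salt: 69.4 mg/L × 3.62 L = 251.228 mg
tetracycline: C1V1 = C2V2 → 26.5 µg/mL × 3620 mL ÷ 15000 µg/mL = 6.395 mL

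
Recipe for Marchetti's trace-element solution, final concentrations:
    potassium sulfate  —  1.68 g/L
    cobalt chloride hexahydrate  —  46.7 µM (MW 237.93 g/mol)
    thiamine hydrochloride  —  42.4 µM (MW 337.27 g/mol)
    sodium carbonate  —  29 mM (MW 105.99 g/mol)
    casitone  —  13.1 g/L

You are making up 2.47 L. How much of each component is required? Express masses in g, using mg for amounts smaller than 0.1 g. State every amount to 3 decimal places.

Scale factor relative to 1 L: 2.47.
potassium sulfate: 1.68 g/L × 2.47 L = 4.150 g
cobalt chloride hexahydrate: 46.7 µmol/L × 237.93 g/mol × 2.47 L ÷ 1000 = 27.445 mg
thiamine hydrochloride: 42.4 µmol/L × 337.27 g/mol × 2.47 L ÷ 1000 = 35.322 mg
sodium carbonate: 29 mmol/L × 105.99 g/mol × 2.47 L ÷ 1000 = 7.592 g
casitone: 13.1 g/L × 2.47 L = 32.357 g

potassium sulfate 4.150 g; cobalt chloride hexahydrate 27.445 mg; thiamine hydrochloride 35.322 mg; sodium carbonate 7.592 g; casitone 32.357 g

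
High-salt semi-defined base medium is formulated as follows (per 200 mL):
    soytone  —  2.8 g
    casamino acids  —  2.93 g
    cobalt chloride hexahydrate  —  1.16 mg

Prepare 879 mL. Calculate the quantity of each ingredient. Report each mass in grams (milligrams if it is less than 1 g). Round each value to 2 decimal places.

Scale factor = 879 mL / 200 mL = 4.395.
soytone: 2.8 g × (879 mL / 200 mL) = 12.31 g
casamino acids: 2.93 g × (879 mL / 200 mL) = 12.88 g
cobalt chloride hexahydrate: 1.16 mg × (879 mL / 200 mL) = 5.10 mg

soytone 12.31 g; casamino acids 12.88 g; cobalt chloride hexahydrate 5.10 mg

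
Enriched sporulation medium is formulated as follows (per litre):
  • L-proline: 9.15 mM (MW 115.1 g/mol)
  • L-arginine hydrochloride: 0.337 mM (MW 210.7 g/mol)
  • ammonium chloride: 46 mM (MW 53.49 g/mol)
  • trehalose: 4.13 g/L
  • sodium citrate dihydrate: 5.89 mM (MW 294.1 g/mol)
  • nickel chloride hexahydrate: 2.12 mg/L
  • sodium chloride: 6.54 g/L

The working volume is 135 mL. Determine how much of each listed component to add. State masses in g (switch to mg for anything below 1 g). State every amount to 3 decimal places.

Working volume: 135 mL = 0.135 L.
L-proline: 9.15 mmol/L × 115.1 mg/mmol × 0.135 L = 142.177 mg
L-arginine hydrochloride: 0.337 mmol/L × 210.7 mg/mmol × 0.135 L = 9.586 mg
ammonium chloride: 46 mmol/L × 53.49 mg/mmol × 0.135 L = 332.173 mg
trehalose: 4.13 g/L × 0.135 L = 0.55755 g = 557.550 mg
sodium citrate dihydrate: 5.89 mmol/L × 294.1 mg/mmol × 0.135 L = 233.854 mg
nickel chloride hexahydrate: 2.12 mg/L × 0.135 L = 0.286 mg
sodium chloride: 6.54 g/L × 0.135 L = 0.8829 g = 882.900 mg

L-proline 142.177 mg; L-arginine hydrochloride 9.586 mg; ammonium chloride 332.173 mg; trehalose 557.550 mg; sodium citrate dihydrate 233.854 mg; nickel chloride hexahydrate 0.286 mg; sodium chloride 882.900 mg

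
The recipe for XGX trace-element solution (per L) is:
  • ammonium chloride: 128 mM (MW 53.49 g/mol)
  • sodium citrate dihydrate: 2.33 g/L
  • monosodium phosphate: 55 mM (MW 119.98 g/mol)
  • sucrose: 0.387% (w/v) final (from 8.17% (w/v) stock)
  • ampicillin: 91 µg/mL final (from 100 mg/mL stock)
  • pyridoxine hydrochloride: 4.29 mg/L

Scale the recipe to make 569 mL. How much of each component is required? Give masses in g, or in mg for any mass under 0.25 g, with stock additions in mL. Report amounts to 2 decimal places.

Target volume = 569 mL = 0.569 L.
ammonium chloride: 128 mmol/L × 53.49 g/mol × 0.569 L ÷ 1000 = 3.90 g
sodium citrate dihydrate: 2.33 g/L × 0.569 L = 1.33 g
monosodium phosphate: 55 mmol/L × 119.98 g/mol × 0.569 L ÷ 1000 = 3.75 g
sucrose: dilute stock: 0.387% ÷ 8.17% × 569 mL = 26.95 mL
ampicillin: V = C2·V2/C1 = 91 µg/mL × 569 mL ÷ 100000 µg/mL = 0.52 mL
pyridoxine hydrochloride: 4.29 mg/L × 0.569 L = 2.44 mg

ammonium chloride 3.90 g; sodium citrate dihydrate 1.33 g; monosodium phosphate 3.75 g; sucrose 26.95 mL; ampicillin 0.52 mL; pyridoxine hydrochloride 2.44 mg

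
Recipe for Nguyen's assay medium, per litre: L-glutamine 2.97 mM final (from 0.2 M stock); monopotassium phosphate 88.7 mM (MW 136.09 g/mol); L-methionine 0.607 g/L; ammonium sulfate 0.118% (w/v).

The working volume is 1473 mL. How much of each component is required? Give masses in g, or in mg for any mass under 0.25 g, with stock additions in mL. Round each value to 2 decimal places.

Scale factor relative to 1 L: 1.473.
L-glutamine: dilute stock: 2.97 mM × 1473 mL ÷ 200 mM = 21.87 mL
monopotassium phosphate: 88.7 mmol/L × 136.09 g/mol × 1.473 L ÷ 1000 = 17.78 g
L-methionine: 0.607 g/L × 1.473 L = 0.89 g
ammonium sulfate: 0.118% w/v = 1.18 g/L → 1.18 × 1.473 L = 1.74 g

L-glutamine 21.87 mL; monopotassium phosphate 17.78 g; L-methionine 0.89 g; ammonium sulfate 1.74 g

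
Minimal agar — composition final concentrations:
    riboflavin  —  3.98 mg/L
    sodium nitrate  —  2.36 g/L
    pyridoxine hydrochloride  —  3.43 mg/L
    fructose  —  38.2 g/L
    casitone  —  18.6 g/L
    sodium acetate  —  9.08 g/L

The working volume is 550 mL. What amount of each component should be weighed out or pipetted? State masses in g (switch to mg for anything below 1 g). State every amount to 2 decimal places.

Scale factor relative to 1 L: 0.55.
riboflavin: 3.98 mg/L × 0.55 L = 2.19 mg
sodium nitrate: 2.36 g/L × 0.55 L = 1.30 g
pyridoxine hydrochloride: 3.43 mg/L × 0.55 L = 1.89 mg
fructose: 38.2 g/L × 0.55 L = 21.01 g
casitone: 18.6 g/L × 0.55 L = 10.23 g
sodium acetate: 9.08 g/L × 0.55 L = 4.99 g

riboflavin 2.19 mg; sodium nitrate 1.30 g; pyridoxine hydrochloride 1.89 mg; fructose 21.01 g; casitone 10.23 g; sodium acetate 4.99 g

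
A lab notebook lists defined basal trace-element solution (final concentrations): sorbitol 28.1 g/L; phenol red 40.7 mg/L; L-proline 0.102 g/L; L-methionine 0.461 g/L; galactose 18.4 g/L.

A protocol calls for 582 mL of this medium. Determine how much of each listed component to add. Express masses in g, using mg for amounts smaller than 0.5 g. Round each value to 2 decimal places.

Scale factor relative to 1 L: 0.582.
sorbitol: 28.1 g/L × 0.582 L = 16.35 g
phenol red: 40.7 mg/L × 0.582 L = 23.69 mg
L-proline: 0.102 g/L × 0.582 L = 0.059364 g = 59.36 mg
L-methionine: 0.461 g/L × 0.582 L = 0.268302 g = 268.30 mg
galactose: 18.4 g/L × 0.582 L = 10.71 g

sorbitol 16.35 g; phenol red 23.69 mg; L-proline 59.36 mg; L-methionine 268.30 mg; galactose 10.71 g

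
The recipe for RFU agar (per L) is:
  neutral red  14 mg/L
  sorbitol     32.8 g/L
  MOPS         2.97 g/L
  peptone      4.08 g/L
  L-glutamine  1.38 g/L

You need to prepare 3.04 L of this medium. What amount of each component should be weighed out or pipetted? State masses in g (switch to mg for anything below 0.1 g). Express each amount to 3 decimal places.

neutral red 42.560 mg; sorbitol 99.712 g; MOPS 9.029 g; peptone 12.403 g; L-glutamine 4.195 g

Scale factor relative to 1 L: 3.04.
neutral red: 14 mg/L × 3.04 L = 42.560 mg
sorbitol: 32.8 g/L × 3.04 L = 99.712 g
MOPS: 2.97 g/L × 3.04 L = 9.029 g
peptone: 4.08 g/L × 3.04 L = 12.403 g
L-glutamine: 1.38 g/L × 3.04 L = 4.195 g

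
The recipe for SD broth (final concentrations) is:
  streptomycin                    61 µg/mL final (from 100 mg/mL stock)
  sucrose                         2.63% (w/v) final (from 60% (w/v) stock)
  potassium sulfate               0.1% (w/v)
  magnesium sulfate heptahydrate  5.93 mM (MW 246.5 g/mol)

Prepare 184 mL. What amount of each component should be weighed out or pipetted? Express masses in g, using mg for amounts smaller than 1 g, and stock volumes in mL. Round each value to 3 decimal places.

streptomycin 0.112 mL; sucrose 8.065 mL; potassium sulfate 184.000 mg; magnesium sulfate heptahydrate 268.961 mg

Working volume: 184 mL = 0.184 L.
streptomycin: dilute stock: 61 µg/mL × 184 mL ÷ 100000 µg/mL = 0.112 mL
sucrose: dilute stock: 2.63% ÷ 60% × 184 mL = 8.065 mL
potassium sulfate: 0.1 g per 100 mL × 184 mL ÷ 100 = 0.184 g = 184.000 mg
magnesium sulfate heptahydrate: 5.93 mmol/L × 246.5 mg/mmol × 0.184 L = 268.961 mg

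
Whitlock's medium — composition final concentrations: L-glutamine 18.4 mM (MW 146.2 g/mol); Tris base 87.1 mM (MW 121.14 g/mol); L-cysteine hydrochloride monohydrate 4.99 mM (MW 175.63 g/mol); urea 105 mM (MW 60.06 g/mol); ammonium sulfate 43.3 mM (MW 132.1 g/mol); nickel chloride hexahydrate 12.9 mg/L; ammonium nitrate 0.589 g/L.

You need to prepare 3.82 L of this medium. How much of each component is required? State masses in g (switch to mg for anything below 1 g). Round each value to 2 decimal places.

Scale factor relative to 1 L: 3.82.
L-glutamine: 18.4 mmol/L × 146.2 g/mol × 3.82 L ÷ 1000 = 10.28 g
Tris base: 87.1 mmol/L × 121.14 g/mol × 3.82 L ÷ 1000 = 40.31 g
L-cysteine hydrochloride monohydrate: 4.99 mmol/L × 175.63 g/mol × 3.82 L ÷ 1000 = 3.35 g
urea: 105 mmol/L × 60.06 g/mol × 3.82 L ÷ 1000 = 24.09 g
ammonium sulfate: 43.3 mmol/L × 132.1 g/mol × 3.82 L ÷ 1000 = 21.85 g
nickel chloride hexahydrate: 12.9 mg/L × 3.82 L = 49.28 mg
ammonium nitrate: 0.589 g/L × 3.82 L = 2.25 g

L-glutamine 10.28 g; Tris base 40.31 g; L-cysteine hydrochloride monohydrate 3.35 g; urea 24.09 g; ammonium sulfate 21.85 g; nickel chloride hexahydrate 49.28 mg; ammonium nitrate 2.25 g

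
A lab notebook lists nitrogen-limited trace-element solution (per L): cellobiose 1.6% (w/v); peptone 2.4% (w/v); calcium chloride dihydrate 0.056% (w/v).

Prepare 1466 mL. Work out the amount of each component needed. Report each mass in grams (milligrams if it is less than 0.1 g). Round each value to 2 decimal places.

cellobiose 23.46 g; peptone 35.18 g; calcium chloride dihydrate 0.82 g

Target volume = 1466 mL = 1.466 L.
cellobiose: 1.6 g per 100 mL × 1466 mL ÷ 100 = 23.46 g
peptone: 2.4% w/v = 24 g/L → 24 × 1.466 L = 35.18 g
calcium chloride dihydrate: 0.056% w/v = 0.56 g/L → 0.56 × 1.466 L = 0.82 g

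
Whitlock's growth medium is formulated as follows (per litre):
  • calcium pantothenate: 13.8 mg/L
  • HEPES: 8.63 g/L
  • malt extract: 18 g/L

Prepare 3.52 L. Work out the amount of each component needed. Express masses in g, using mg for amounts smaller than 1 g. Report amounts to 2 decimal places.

Working volume: 3.52 L.
calcium pantothenate: 13.8 mg/L × 3.52 L = 48.58 mg
HEPES: 8.63 g/L × 3.52 L = 30.38 g
malt extract: 18 g/L × 3.52 L = 63.36 g

calcium pantothenate 48.58 mg; HEPES 30.38 g; malt extract 63.36 g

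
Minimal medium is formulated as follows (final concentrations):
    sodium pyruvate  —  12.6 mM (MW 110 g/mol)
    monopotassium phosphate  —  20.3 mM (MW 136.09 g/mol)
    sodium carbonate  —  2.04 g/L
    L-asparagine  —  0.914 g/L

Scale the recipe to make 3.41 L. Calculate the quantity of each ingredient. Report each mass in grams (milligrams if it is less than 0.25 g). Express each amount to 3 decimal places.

Scale factor relative to 1 L: 3.41.
sodium pyruvate: 12.6 mmol/L × 110 g/mol × 3.41 L ÷ 1000 = 4.726 g
monopotassium phosphate: 20.3 mmol/L × 136.09 g/mol × 3.41 L ÷ 1000 = 9.421 g
sodium carbonate: 2.04 g/L × 3.41 L = 6.956 g
L-asparagine: 0.914 g/L × 3.41 L = 3.117 g

sodium pyruvate 4.726 g; monopotassium phosphate 9.421 g; sodium carbonate 6.956 g; L-asparagine 3.117 g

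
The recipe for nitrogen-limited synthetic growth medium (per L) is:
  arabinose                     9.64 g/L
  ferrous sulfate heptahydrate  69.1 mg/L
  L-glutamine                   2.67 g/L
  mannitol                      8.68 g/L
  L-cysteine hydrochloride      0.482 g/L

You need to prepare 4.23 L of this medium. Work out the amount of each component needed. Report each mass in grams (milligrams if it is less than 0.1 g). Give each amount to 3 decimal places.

arabinose 40.777 g; ferrous sulfate heptahydrate 0.292 g; L-glutamine 11.294 g; mannitol 36.716 g; L-cysteine hydrochloride 2.039 g

Working volume: 4.23 L.
arabinose: 9.64 g/L × 4.23 L = 40.777 g
ferrous sulfate heptahydrate: 69.1 mg/L × 4.23 L = 292.293 mg = 0.292 g
L-glutamine: 2.67 g/L × 4.23 L = 11.294 g
mannitol: 8.68 g/L × 4.23 L = 36.716 g
L-cysteine hydrochloride: 0.482 g/L × 4.23 L = 2.039 g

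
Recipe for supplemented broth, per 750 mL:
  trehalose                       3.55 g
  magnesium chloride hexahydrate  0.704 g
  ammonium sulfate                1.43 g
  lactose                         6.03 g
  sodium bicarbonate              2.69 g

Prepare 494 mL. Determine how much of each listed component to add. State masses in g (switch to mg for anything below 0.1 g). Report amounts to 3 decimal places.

Scale factor = 494 mL / 750 mL = 0.658667.
trehalose: 3.55 g × (494 mL / 750 mL) = 2.338 g
magnesium chloride hexahydrate: 0.704 g × (494 mL / 750 mL) = 0.464 g
ammonium sulfate: 1.43 g × (494 mL / 750 mL) = 0.942 g
lactose: 6.03 g × (494 mL / 750 mL) = 3.972 g
sodium bicarbonate: 2.69 g × (494 mL / 750 mL) = 1.772 g

trehalose 2.338 g; magnesium chloride hexahydrate 0.464 g; ammonium sulfate 0.942 g; lactose 3.972 g; sodium bicarbonate 1.772 g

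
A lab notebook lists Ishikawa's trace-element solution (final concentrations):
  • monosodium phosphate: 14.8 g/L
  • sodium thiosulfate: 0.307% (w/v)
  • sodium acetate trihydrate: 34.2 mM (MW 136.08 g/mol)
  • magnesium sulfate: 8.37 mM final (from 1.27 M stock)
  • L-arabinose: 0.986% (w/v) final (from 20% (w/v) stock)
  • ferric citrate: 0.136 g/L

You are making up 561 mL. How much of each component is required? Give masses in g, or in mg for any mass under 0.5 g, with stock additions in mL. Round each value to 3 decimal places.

monosodium phosphate 8.303 g; sodium thiosulfate 1.722 g; sodium acetate trihydrate 2.611 g; magnesium sulfate 3.697 mL; L-arabinose 27.657 mL; ferric citrate 76.296 mg

Working volume: 561 mL = 0.561 L.
monosodium phosphate: 14.8 g/L × 0.561 L = 8.303 g
sodium thiosulfate: 0.307 g per 100 mL × 561 mL ÷ 100 = 1.722 g
sodium acetate trihydrate: 34.2 mmol/L × 136.08 g/mol × 0.561 L ÷ 1000 = 2.611 g
magnesium sulfate: C1V1 = C2V2 → 8.37 mM × 561 mL ÷ 1270 mM = 3.697 mL
L-arabinose: C1V1 = C2V2 → 0.986% ÷ 20% × 561 mL = 27.657 mL
ferric citrate: 0.136 g/L × 0.561 L = 0.076296 g = 76.296 mg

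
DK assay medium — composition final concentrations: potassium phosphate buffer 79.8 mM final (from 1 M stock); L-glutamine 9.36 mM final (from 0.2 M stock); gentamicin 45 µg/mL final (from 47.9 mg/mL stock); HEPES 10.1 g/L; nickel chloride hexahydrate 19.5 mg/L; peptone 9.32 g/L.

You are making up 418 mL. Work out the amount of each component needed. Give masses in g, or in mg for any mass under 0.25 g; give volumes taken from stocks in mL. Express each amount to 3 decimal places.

potassium phosphate buffer 33.356 mL; L-glutamine 19.562 mL; gentamicin 0.393 mL; HEPES 4.222 g; nickel chloride hexahydrate 8.151 mg; peptone 3.896 g

Target volume = 418 mL = 0.418 L.
potassium phosphate buffer: dilute stock: 79.8 mM × 418 mL ÷ 1000 mM = 33.356 mL
L-glutamine: C1V1 = C2V2 → 9.36 mM × 418 mL ÷ 200 mM = 19.562 mL
gentamicin: C1V1 = C2V2 → 45 µg/mL × 418 mL ÷ 47900 µg/mL = 0.393 mL
HEPES: 10.1 g/L × 0.418 L = 4.222 g
nickel chloride hexahydrate: 19.5 mg/L × 0.418 L = 8.151 mg
peptone: 9.32 g/L × 0.418 L = 3.896 g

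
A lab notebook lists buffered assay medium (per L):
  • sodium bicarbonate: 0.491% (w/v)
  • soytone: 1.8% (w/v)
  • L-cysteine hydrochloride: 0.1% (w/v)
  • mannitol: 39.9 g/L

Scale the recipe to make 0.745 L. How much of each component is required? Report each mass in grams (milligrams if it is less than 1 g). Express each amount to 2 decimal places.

sodium bicarbonate 3.66 g; soytone 13.41 g; L-cysteine hydrochloride 745.00 mg; mannitol 29.73 g

Working volume: 0.745 L.
sodium bicarbonate: 0.491 g per 100 mL × 745 mL ÷ 100 = 3.66 g
soytone: 1.8 g per 100 mL × 745 mL ÷ 100 = 13.41 g
L-cysteine hydrochloride: 0.1 g per 100 mL × 745 mL ÷ 100 = 0.745 g = 745.00 mg
mannitol: 39.9 g/L × 0.745 L = 29.73 g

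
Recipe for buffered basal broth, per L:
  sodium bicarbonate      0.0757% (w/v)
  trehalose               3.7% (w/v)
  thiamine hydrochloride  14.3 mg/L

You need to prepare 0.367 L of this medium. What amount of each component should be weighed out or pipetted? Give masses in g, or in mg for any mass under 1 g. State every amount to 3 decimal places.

sodium bicarbonate 277.819 mg; trehalose 13.579 g; thiamine hydrochloride 5.248 mg

Working volume: 0.367 L.
sodium bicarbonate: 0.0757 g per 100 mL × 367 mL ÷ 100 = 0.277819 g = 277.819 mg
trehalose: 3.7% w/v = 37 g/L → 37 × 0.367 L = 13.579 g
thiamine hydrochloride: 14.3 mg/L × 0.367 L = 5.248 mg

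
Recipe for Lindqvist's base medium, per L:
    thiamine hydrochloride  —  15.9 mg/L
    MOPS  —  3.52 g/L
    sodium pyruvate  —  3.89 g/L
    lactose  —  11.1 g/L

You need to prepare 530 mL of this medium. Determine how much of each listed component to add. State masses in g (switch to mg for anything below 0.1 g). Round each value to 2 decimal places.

Scale factor relative to 1 L: 0.53.
thiamine hydrochloride: 15.9 mg/L × 0.53 L = 8.43 mg
MOPS: 3.52 g/L × 0.53 L = 1.87 g
sodium pyruvate: 3.89 g/L × 0.53 L = 2.06 g
lactose: 11.1 g/L × 0.53 L = 5.88 g

thiamine hydrochloride 8.43 mg; MOPS 1.87 g; sodium pyruvate 2.06 g; lactose 5.88 g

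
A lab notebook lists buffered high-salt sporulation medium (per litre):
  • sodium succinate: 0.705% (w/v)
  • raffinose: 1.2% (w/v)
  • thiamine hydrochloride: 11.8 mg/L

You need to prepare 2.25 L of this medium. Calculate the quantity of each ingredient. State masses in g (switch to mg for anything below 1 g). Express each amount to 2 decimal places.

Scale factor relative to 1 L: 2.25.
sodium succinate: 0.705 g per 100 mL × 2250 mL ÷ 100 = 15.86 g
raffinose: 1.2 g per 100 mL × 2250 mL ÷ 100 = 27.00 g
thiamine hydrochloride: 11.8 mg/L × 2.25 L = 26.55 mg

sodium succinate 15.86 g; raffinose 27.00 g; thiamine hydrochloride 26.55 mg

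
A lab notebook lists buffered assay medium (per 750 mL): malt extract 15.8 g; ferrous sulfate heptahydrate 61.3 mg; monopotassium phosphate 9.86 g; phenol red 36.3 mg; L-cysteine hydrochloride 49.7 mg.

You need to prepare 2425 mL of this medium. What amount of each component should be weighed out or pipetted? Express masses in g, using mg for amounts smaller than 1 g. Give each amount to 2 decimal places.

Ratio of target to recipe volume: 2425 / 750 = 3.23333.
malt extract: 15.8 g × (2425 mL / 750 mL) = 51.09 g
ferrous sulfate heptahydrate: 61.3 mg × (2425 mL / 750 mL) = 198.20 mg
monopotassium phosphate: 9.86 g × (2425 mL / 750 mL) = 31.88 g
phenol red: 36.3 mg × (2425 mL / 750 mL) = 117.37 mg
L-cysteine hydrochloride: 49.7 mg × (2425 mL / 750 mL) = 160.70 mg

malt extract 51.09 g; ferrous sulfate heptahydrate 198.20 mg; monopotassium phosphate 31.88 g; phenol red 117.37 mg; L-cysteine hydrochloride 160.70 mg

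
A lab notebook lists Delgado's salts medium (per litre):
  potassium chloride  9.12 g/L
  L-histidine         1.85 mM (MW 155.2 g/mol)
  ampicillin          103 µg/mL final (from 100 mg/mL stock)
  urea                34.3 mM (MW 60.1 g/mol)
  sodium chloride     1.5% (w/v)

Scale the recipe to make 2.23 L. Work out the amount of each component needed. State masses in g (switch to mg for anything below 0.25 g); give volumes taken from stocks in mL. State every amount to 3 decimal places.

potassium chloride 20.338 g; L-histidine 0.640 g; ampicillin 2.297 mL; urea 4.597 g; sodium chloride 33.450 g

Working volume: 2.23 L.
potassium chloride: 9.12 g/L × 2.23 L = 20.338 g
L-histidine: 1.85 mmol/L × 155.2 g/mol × 2.23 L ÷ 1000 = 0.640 g
ampicillin: C1V1 = C2V2 → 103 µg/mL × 2230 mL ÷ 100000 µg/mL = 2.297 mL
urea: 34.3 mmol/L × 60.1 g/mol × 2.23 L ÷ 1000 = 4.597 g
sodium chloride: 1.5% w/v = 15 g/L → 15 × 2.23 L = 33.450 g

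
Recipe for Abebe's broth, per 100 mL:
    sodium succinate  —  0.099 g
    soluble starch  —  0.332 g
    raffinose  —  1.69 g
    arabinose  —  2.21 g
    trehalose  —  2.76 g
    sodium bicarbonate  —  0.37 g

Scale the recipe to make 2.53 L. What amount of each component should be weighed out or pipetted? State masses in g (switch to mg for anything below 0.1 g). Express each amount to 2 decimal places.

sodium succinate 2.50 g; soluble starch 8.40 g; raffinose 42.76 g; arabinose 55.91 g; trehalose 69.83 g; sodium bicarbonate 9.36 g

Ratio of target to recipe volume: 2530 / 100 = 25.3.
sodium succinate: 0.099 g × (2530 mL / 100 mL) = 2.50 g
soluble starch: 0.332 g × (2530 mL / 100 mL) = 8.40 g
raffinose: 1.69 g × (2530 mL / 100 mL) = 42.76 g
arabinose: 2.21 g × (2530 mL / 100 mL) = 55.91 g
trehalose: 2.76 g × (2530 mL / 100 mL) = 69.83 g
sodium bicarbonate: 0.37 g × (2530 mL / 100 mL) = 9.36 g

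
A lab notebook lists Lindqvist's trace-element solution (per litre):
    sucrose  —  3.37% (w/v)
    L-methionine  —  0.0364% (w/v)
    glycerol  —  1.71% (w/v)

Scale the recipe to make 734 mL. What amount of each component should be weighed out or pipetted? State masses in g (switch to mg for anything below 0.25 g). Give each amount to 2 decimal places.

sucrose 24.74 g; L-methionine 0.27 g; glycerol 12.55 g

Working volume: 734 mL = 0.734 L.
sucrose: 3.37 g per 100 mL × 734 mL ÷ 100 = 24.74 g
L-methionine: 0.0364% w/v = 0.364 g/L → 0.364 × 0.734 L = 0.27 g
glycerol: 1.71 g per 100 mL × 734 mL ÷ 100 = 12.55 g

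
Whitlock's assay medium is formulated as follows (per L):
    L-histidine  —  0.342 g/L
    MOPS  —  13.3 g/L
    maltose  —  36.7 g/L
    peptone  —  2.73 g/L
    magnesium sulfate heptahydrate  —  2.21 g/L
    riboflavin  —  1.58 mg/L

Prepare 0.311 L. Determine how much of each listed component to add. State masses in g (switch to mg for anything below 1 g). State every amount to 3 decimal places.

L-histidine 106.362 mg; MOPS 4.136 g; maltose 11.414 g; peptone 849.030 mg; magnesium sulfate heptahydrate 687.310 mg; riboflavin 0.491 mg

Working volume: 0.311 L.
L-histidine: 0.342 g/L × 0.311 L = 0.106362 g = 106.362 mg
MOPS: 13.3 g/L × 0.311 L = 4.136 g
maltose: 36.7 g/L × 0.311 L = 11.414 g
peptone: 2.73 g/L × 0.311 L = 0.84903 g = 849.030 mg
magnesium sulfate heptahydrate: 2.21 g/L × 0.311 L = 0.68731 g = 687.310 mg
riboflavin: 1.58 mg/L × 0.311 L = 0.491 mg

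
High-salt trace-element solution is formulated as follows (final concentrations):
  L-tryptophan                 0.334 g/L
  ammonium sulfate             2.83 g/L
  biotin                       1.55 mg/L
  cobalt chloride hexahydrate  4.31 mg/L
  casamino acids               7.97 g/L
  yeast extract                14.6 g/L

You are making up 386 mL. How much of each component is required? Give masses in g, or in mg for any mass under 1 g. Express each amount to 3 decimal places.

Working volume: 386 mL = 0.386 L.
L-tryptophan: 0.334 g/L × 0.386 L = 0.128924 g = 128.924 mg
ammonium sulfate: 2.83 g/L × 0.386 L = 1.092 g
biotin: 1.55 mg/L × 0.386 L = 0.598 mg
cobalt chloride hexahydrate: 4.31 mg/L × 0.386 L = 1.664 mg
casamino acids: 7.97 g/L × 0.386 L = 3.076 g
yeast extract: 14.6 g/L × 0.386 L = 5.636 g

L-tryptophan 128.924 mg; ammonium sulfate 1.092 g; biotin 0.598 mg; cobalt chloride hexahydrate 1.664 mg; casamino acids 3.076 g; yeast extract 5.636 g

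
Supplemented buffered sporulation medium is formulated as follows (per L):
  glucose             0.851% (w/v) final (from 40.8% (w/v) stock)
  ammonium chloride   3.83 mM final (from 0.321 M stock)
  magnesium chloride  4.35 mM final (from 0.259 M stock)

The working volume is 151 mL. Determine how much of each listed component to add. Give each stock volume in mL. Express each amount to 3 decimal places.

glucose 3.150 mL; ammonium chloride 1.802 mL; magnesium chloride 2.536 mL

Working volume: 151 mL = 0.151 L.
glucose: C1V1 = C2V2 → 0.851% ÷ 40.8% × 151 mL = 3.150 mL
ammonium chloride: dilute stock: 3.83 mM × 151 mL ÷ 321 mM = 1.802 mL
magnesium chloride: C1V1 = C2V2 → 4.35 mM × 151 mL ÷ 259 mM = 2.536 mL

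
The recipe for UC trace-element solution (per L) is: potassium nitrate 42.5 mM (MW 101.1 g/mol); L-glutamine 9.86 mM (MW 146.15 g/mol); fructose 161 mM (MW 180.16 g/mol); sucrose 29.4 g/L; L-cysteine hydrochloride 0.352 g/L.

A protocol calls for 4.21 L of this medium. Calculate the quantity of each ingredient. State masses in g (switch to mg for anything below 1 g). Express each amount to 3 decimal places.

Scale factor relative to 1 L: 4.21.
potassium nitrate: 42.5 mmol/L × 101.1 g/mol × 4.21 L ÷ 1000 = 18.089 g
L-glutamine: 9.86 mmol/L × 146.15 g/mol × 4.21 L ÷ 1000 = 6.067 g
fructose: 161 mmol/L × 180.16 g/mol × 4.21 L ÷ 1000 = 122.114 g
sucrose: 29.4 g/L × 4.21 L = 123.774 g
L-cysteine hydrochloride: 0.352 g/L × 4.21 L = 1.482 g

potassium nitrate 18.089 g; L-glutamine 6.067 g; fructose 122.114 g; sucrose 123.774 g; L-cysteine hydrochloride 1.482 g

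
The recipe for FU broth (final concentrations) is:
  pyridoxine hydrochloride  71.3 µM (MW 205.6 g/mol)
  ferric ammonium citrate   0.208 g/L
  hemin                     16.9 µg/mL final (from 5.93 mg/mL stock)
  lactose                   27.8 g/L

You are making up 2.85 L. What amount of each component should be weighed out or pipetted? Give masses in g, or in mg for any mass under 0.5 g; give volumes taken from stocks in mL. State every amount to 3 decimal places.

Working volume: 2.85 L.
pyridoxine hydrochloride: 71.3 µmol/L × 205.6 g/mol × 2.85 L ÷ 1000 = 41.779 mg
ferric ammonium citrate: 0.208 g/L × 2.85 L = 0.593 g
hemin: dilute stock: 16.9 µg/mL × 2850 mL ÷ 5930 µg/mL = 8.122 mL
lactose: 27.8 g/L × 2.85 L = 79.230 g

pyridoxine hydrochloride 41.779 mg; ferric ammonium citrate 0.593 g; hemin 8.122 mL; lactose 79.230 g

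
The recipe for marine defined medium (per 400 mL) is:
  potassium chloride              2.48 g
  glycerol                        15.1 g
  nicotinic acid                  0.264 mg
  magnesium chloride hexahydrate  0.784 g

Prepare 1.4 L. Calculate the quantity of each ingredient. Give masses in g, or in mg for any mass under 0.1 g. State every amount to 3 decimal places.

Scale factor = 1400 mL / 400 mL = 3.5.
potassium chloride: 2.48 g × (1400 mL / 400 mL) = 8.680 g
glycerol: 15.1 g × (1400 mL / 400 mL) = 52.850 g
nicotinic acid: 0.264 mg × (1400 mL / 400 mL) = 0.924 mg
magnesium chloride hexahydrate: 0.784 g × (1400 mL / 400 mL) = 2.744 g

potassium chloride 8.680 g; glycerol 52.850 g; nicotinic acid 0.924 mg; magnesium chloride hexahydrate 2.744 g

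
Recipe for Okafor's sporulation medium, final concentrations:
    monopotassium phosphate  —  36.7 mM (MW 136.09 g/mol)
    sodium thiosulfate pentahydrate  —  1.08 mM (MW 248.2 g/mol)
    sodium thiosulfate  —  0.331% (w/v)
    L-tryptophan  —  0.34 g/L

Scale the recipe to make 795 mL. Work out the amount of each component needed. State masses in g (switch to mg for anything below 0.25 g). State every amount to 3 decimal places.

Target volume = 795 mL = 0.795 L.
monopotassium phosphate: 36.7 mmol/L × 136.09 g/mol × 0.795 L ÷ 1000 = 3.971 g
sodium thiosulfate pentahydrate: 1.08 mmol/L × 248.2 mg/mmol × 0.795 L = 213.105 mg
sodium thiosulfate: 0.331% w/v = 3.31 g/L → 3.31 × 0.795 L = 2.631 g
L-tryptophan: 0.34 g/L × 0.795 L = 0.270 g

monopotassium phosphate 3.971 g; sodium thiosulfate pentahydrate 213.105 mg; sodium thiosulfate 2.631 g; L-tryptophan 0.270 g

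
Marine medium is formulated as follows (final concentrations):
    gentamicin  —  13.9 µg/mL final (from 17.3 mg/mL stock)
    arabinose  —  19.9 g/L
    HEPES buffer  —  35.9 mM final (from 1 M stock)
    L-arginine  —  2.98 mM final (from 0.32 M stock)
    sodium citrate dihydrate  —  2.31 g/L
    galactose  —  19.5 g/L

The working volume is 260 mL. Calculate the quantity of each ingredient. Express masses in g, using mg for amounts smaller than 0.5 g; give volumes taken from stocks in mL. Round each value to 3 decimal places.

gentamicin 0.209 mL; arabinose 5.174 g; HEPES buffer 9.334 mL; L-arginine 2.421 mL; sodium citrate dihydrate 0.601 g; galactose 5.070 g

Working volume: 260 mL = 0.26 L.
gentamicin: dilute stock: 13.9 µg/mL × 260 mL ÷ 17300 µg/mL = 0.209 mL
arabinose: 19.9 g/L × 0.26 L = 5.174 g
HEPES buffer: dilute stock: 35.9 mM × 260 mL ÷ 1000 mM = 9.334 mL
L-arginine: C1V1 = C2V2 → 2.98 mM × 260 mL ÷ 320 mM = 2.421 mL
sodium citrate dihydrate: 2.31 g/L × 0.26 L = 0.601 g
galactose: 19.5 g/L × 0.26 L = 5.070 g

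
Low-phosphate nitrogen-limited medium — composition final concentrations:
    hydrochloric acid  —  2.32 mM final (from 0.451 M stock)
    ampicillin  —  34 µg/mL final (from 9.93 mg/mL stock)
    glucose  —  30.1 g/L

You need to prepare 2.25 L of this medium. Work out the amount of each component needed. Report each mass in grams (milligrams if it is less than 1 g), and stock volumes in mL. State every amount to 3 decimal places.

hydrochloric acid 11.574 mL; ampicillin 7.704 mL; glucose 67.725 g

Scale factor relative to 1 L: 2.25.
hydrochloric acid: dilute stock: 2.32 mM × 2250 mL ÷ 451 mM = 11.574 mL
ampicillin: C1V1 = C2V2 → 34 µg/mL × 2250 mL ÷ 9930 µg/mL = 7.704 mL
glucose: 30.1 g/L × 2.25 L = 67.725 g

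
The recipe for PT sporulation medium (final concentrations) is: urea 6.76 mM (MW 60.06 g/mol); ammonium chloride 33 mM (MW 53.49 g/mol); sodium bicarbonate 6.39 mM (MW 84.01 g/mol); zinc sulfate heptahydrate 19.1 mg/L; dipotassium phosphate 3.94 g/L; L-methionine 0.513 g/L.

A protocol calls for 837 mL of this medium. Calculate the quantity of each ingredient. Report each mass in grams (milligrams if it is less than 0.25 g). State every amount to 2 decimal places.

urea 0.34 g; ammonium chloride 1.48 g; sodium bicarbonate 0.45 g; zinc sulfate heptahydrate 15.99 mg; dipotassium phosphate 3.30 g; L-methionine 0.43 g

Working volume: 837 mL = 0.837 L.
urea: 6.76 mmol/L × 60.06 g/mol × 0.837 L ÷ 1000 = 0.34 g
ammonium chloride: 33 mmol/L × 53.49 g/mol × 0.837 L ÷ 1000 = 1.48 g
sodium bicarbonate: 6.39 mmol/L × 84.01 g/mol × 0.837 L ÷ 1000 = 0.45 g
zinc sulfate heptahydrate: 19.1 mg/L × 0.837 L = 15.99 mg
dipotassium phosphate: 3.94 g/L × 0.837 L = 3.30 g
L-methionine: 0.513 g/L × 0.837 L = 0.43 g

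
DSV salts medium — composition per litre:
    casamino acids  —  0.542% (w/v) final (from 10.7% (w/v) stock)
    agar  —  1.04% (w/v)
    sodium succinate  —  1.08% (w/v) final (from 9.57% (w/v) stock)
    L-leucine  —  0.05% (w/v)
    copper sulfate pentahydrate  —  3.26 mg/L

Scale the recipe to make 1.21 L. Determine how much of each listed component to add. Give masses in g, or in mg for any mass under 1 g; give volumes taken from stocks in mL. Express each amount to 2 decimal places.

casamino acids 61.29 mL; agar 12.58 g; sodium succinate 136.55 mL; L-leucine 605.00 mg; copper sulfate pentahydrate 3.94 mg

Scale factor relative to 1 L: 1.21.
casamino acids: dilute stock: 0.542% ÷ 10.7% × 1210 mL = 61.29 mL
agar: 1.04 g per 100 mL × 1210 mL ÷ 100 = 12.58 g
sodium succinate: C1V1 = C2V2 → 1.08% ÷ 9.57% × 1210 mL = 136.55 mL
L-leucine: 0.05 g per 100 mL × 1210 mL ÷ 100 = 0.605 g = 605.00 mg
copper sulfate pentahydrate: 3.26 mg/L × 1.21 L = 3.94 mg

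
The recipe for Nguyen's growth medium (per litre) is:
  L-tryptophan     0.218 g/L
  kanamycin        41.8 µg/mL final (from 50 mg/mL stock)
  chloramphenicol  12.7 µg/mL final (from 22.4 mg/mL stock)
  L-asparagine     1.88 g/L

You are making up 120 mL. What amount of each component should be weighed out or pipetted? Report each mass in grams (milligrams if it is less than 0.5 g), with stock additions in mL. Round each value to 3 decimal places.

Target volume = 120 mL = 0.12 L.
L-tryptophan: 0.218 g/L × 0.12 L = 0.02616 g = 26.160 mg
kanamycin: C1V1 = C2V2 → 41.8 µg/mL × 120 mL ÷ 50000 µg/mL = 0.100 mL
chloramphenicol: dilute stock: 12.7 µg/mL × 120 mL ÷ 22400 µg/mL = 0.068 mL
L-asparagine: 1.88 g/L × 0.12 L = 0.2256 g = 225.600 mg

L-tryptophan 26.160 mg; kanamycin 0.100 mL; chloramphenicol 0.068 mL; L-asparagine 225.600 mg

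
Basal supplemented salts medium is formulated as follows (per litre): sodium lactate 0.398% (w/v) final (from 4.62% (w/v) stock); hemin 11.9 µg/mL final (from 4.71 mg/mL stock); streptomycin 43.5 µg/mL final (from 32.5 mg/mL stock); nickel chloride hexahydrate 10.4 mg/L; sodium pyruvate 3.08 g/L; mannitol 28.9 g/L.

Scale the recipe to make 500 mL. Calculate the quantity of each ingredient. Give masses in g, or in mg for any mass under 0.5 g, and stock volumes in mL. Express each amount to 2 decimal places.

sodium lactate 43.07 mL; hemin 1.26 mL; streptomycin 0.67 mL; nickel chloride hexahydrate 5.20 mg; sodium pyruvate 1.54 g; mannitol 14.45 g

Scale factor relative to 1 L: 0.5.
sodium lactate: dilute stock: 0.398% ÷ 4.62% × 500 mL = 43.07 mL
hemin: C1V1 = C2V2 → 11.9 µg/mL × 500 mL ÷ 4710 µg/mL = 1.26 mL
streptomycin: V = C2·V2/C1 = 43.5 µg/mL × 500 mL ÷ 32500 µg/mL = 0.67 mL
nickel chloride hexahydrate: 10.4 mg/L × 0.5 L = 5.20 mg
sodium pyruvate: 3.08 g/L × 0.5 L = 1.54 g
mannitol: 28.9 g/L × 0.5 L = 14.45 g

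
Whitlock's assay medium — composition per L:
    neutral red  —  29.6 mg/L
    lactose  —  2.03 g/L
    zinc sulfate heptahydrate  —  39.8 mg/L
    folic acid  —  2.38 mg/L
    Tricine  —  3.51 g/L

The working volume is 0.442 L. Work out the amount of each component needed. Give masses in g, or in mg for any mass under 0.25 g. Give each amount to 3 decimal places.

Scale factor relative to 1 L: 0.442.
neutral red: 29.6 mg/L × 0.442 L = 13.083 mg
lactose: 2.03 g/L × 0.442 L = 0.897 g
zinc sulfate heptahydrate: 39.8 mg/L × 0.442 L = 17.592 mg
folic acid: 2.38 mg/L × 0.442 L = 1.052 mg
Tricine: 3.51 g/L × 0.442 L = 1.551 g

neutral red 13.083 mg; lactose 0.897 g; zinc sulfate heptahydrate 17.592 mg; folic acid 1.052 mg; Tricine 1.551 g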